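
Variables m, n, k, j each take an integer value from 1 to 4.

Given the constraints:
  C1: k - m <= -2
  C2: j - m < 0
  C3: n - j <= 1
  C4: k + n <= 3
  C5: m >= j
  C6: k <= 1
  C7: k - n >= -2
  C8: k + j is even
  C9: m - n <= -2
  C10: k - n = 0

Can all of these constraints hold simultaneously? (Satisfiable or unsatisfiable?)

Constraints 1, 7, and 9 give k − n ≥ -2, n − m ≥ 2, m − k ≥ 2.
Adding all 3 inequalities: the left sides telescope to 0, and the right sides sum to (-2) + 2 + 2 = 2. So 0 ≥ 2, which is false.

Unsatisfiable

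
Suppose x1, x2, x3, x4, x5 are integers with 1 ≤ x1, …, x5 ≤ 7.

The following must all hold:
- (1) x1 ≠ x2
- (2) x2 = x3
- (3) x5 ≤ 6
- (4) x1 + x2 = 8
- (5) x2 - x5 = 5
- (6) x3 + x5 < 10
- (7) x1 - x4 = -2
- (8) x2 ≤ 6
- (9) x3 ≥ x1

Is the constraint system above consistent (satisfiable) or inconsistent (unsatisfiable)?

One satisfying assignment is x1 = 2, x2 = 6, x3 = 6, x4 = 4, x5 = 1.
For the less obvious constraints — constraint 4: x1 + x2 = 8; constraint 5: x2 - x5 = 5; constraint 6: x3 + x5 = 7 — and the others hold by inspection.

Satisfiable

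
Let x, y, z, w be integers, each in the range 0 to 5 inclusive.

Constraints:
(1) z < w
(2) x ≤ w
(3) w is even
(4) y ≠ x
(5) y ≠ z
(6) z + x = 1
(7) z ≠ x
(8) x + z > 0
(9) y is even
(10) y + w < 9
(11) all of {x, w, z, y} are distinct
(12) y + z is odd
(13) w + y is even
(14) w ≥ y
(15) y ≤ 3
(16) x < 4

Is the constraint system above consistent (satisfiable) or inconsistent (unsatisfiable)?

Satisfiable

Setting (x, y, z, w) = (0, 2, 1, 4) satisfies everything: constraint 6: z + x = 1; constraint 8: x + z = 1, and the others follow.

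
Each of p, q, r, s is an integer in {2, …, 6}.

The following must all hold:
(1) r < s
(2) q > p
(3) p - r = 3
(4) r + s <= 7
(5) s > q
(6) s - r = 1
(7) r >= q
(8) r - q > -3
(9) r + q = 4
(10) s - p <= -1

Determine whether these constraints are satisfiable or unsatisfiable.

Constraints 1, 2, 7, and 10 give q ≤ r, r < s, s < p, p < q. Chaining: q ≤ r < s < p < q, which forces q < q — impossible.

Unsatisfiable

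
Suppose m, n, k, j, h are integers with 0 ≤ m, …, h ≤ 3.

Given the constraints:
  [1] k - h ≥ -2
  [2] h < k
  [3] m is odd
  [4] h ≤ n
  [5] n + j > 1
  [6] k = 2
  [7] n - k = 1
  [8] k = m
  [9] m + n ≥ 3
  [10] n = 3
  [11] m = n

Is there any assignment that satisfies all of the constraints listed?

Unsatisfiable

Constraint 6 fixes k = 2 and constraint 10 fixes n = 3. Constraints 8 and 11 give k = m = n, so k = n. But 2 ≠ 3 — contradiction.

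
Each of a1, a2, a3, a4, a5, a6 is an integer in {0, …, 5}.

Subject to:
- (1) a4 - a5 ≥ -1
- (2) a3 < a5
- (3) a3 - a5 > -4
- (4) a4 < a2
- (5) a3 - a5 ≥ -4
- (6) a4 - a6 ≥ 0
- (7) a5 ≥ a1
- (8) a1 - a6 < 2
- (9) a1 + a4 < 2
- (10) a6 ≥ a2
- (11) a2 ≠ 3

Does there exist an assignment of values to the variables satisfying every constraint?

Constraints 4, 6, and 10 give a6 ≤ a4, a4 < a2, a2 ≤ a6. Chaining: a6 ≤ a4 < a2 ≤ a6, which forces a6 < a6 — impossible.

Unsatisfiable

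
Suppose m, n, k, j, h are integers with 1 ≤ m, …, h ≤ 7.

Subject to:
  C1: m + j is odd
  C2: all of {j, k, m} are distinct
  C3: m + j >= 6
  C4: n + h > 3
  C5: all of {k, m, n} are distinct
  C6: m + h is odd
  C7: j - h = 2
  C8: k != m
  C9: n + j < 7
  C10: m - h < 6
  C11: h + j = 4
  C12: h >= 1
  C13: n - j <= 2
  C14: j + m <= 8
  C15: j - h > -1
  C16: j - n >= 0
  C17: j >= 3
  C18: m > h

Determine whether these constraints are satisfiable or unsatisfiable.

The assignment m = 4, n = 3, k = 1, j = 3, h = 1 works:
  constraint 3 holds since m + j = 7.
  constraint 4 holds since n + h = 4.
The rest check out directly.

Satisfiable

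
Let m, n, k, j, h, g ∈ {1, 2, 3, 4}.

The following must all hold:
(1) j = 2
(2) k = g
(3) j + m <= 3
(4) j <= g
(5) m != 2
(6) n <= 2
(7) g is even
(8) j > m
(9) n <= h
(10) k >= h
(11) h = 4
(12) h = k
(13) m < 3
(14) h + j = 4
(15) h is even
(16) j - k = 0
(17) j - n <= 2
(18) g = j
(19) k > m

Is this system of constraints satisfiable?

Unsatisfiable

Constraint 11 fixes h = 4 and constraint 1 fixes j = 2. Constraints 2, 12, and 18 give h = k = g = j, so h = j. But 4 ≠ 2 — contradiction.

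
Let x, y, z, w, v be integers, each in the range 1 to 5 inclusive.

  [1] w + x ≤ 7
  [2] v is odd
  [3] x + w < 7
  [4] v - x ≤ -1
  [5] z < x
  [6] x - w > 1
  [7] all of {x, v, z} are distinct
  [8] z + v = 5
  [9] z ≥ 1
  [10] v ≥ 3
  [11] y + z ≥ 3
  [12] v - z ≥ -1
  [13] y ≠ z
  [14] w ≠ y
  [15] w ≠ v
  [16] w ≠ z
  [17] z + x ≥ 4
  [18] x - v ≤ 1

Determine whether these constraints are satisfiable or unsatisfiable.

Try x = 4, y = 3, z = 2, w = 1, v = 3.
Check constraint 1: w + x = 5; constraint 3: x + w = 5. The remaining constraints are straightforward to verify.

Satisfiable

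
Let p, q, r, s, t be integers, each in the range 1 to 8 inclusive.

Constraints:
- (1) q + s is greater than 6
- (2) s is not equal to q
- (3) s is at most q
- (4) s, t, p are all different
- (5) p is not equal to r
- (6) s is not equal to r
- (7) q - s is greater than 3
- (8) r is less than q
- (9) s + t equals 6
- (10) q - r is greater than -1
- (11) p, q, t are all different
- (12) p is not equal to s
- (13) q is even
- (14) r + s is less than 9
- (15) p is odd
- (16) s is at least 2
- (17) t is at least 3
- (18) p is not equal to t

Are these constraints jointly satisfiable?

Satisfiable

One satisfying assignment is p = 5, q = 6, r = 4, s = 2, t = 4.
For the less obvious constraints — constraint 1: q + s = 8; constraint 7: q - s = 4; constraint 9: s + t = 6 — and the others hold by inspection.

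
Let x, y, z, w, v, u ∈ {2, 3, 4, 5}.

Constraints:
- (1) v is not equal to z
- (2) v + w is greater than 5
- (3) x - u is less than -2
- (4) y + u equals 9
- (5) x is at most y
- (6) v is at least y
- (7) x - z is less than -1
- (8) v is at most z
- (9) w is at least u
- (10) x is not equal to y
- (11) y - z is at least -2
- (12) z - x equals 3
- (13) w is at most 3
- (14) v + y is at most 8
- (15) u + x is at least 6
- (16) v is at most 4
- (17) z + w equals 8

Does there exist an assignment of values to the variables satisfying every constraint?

From constraints 6 and 16: y ≤ v ≤ 4. From constraints 9 and 13: u ≤ w ≤ 3. Hence y + u ≤ 7. But constraint 4 requires y + u = 9, and 9 > 7. Contradiction.

Unsatisfiable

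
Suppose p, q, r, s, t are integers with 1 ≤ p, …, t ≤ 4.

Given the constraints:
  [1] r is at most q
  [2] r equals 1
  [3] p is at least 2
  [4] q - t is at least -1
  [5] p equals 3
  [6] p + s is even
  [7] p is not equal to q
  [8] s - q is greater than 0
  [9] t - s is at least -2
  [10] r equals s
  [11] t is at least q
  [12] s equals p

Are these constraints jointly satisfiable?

Unsatisfiable

Constraint 2 fixes r = 1 and constraint 5 fixes p = 3. Constraints 10 and 12 give r = s = p, so r = p. But 1 ≠ 3 — contradiction.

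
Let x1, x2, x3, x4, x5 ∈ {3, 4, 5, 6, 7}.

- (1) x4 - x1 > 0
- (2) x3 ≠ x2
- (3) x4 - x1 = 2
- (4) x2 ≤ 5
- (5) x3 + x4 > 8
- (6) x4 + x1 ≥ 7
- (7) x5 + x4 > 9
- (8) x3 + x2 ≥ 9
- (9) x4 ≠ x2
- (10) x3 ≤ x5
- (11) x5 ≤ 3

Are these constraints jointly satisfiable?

Unsatisfiable

From constraints 10 and 11: x3 ≤ x5 ≤ 3. From constraint 4: x2 ≤ 5. Hence x3 + x2 ≤ 8. But constraint 8 requires x3 + x2 ≥ 9, and 9 > 8. Contradiction.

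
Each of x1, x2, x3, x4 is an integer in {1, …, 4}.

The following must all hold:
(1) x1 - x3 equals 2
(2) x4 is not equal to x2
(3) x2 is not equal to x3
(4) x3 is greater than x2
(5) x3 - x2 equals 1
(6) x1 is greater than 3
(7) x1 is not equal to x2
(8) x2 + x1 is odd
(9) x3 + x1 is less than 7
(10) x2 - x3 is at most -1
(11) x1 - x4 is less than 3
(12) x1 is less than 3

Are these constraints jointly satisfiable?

Unsatisfiable

From constraint 6: x1 ≥ 4. From constraint 12: x1 ≤ 2. But 2 < 4, so no value of x1 works.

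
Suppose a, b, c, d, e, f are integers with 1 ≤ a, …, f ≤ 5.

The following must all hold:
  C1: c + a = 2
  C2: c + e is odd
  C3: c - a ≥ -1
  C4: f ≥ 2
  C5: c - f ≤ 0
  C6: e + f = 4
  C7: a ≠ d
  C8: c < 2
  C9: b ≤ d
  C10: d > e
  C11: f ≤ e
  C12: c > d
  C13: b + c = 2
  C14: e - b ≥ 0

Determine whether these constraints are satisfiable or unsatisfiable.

Unsatisfiable

Constraints 5, 10, 11, and 12 give f ≤ e, e < d, d < c, c ≤ f. Chaining: f ≤ e < d < c ≤ f, which forces f < f — impossible.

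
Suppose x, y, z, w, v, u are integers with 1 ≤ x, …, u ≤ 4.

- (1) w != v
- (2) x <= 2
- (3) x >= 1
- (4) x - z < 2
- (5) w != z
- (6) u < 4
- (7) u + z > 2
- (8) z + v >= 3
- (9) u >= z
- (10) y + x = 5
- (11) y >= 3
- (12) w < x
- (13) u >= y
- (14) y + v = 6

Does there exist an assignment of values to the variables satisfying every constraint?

Satisfiable

One satisfying assignment is x = 2, y = 3, z = 2, w = 1, v = 3, u = 3.
For the less obvious constraints — constraint 4: x - z = 0; constraint 7: u + z = 5; constraint 8: z + v = 5 — and the others hold by inspection.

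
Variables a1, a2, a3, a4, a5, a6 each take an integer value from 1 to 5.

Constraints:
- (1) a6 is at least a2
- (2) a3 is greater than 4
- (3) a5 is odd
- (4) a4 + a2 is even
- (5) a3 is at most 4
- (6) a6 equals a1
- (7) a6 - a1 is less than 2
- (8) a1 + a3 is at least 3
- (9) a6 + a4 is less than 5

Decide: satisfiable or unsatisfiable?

From constraint 2: a3 ≥ 5. From constraint 5: a3 ≤ 4. But 4 < 5, so no value of a3 works.

Unsatisfiable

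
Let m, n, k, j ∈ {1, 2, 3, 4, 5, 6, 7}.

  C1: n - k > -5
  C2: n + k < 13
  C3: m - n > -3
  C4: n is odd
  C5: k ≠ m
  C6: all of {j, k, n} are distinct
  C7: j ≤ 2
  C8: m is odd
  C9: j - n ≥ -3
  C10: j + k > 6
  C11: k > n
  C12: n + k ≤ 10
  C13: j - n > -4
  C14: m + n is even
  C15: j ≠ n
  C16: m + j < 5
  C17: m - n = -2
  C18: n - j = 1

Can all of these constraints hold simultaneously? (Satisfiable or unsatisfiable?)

The assignment m = 1, n = 3, k = 7, j = 2 works:
  constraint 1 holds since n - k = -4.
  constraint 2 holds since n + k = 10.
  constraint 3 holds since m - n = -2.
The rest check out directly.

Satisfiable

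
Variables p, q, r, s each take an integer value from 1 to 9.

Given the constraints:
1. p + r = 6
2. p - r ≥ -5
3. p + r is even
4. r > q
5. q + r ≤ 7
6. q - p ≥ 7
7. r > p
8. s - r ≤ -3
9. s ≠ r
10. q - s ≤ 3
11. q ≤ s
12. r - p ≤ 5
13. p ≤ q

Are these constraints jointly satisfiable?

Unsatisfiable

Constraints 2, 6, 8, and 10 give q − p ≥ 7, p − r ≥ -5, r − s ≥ 3, s − q ≥ -3.
Adding all 4 inequalities: the left sides telescope to 0, and the right sides sum to 7 + (-5) + 3 + (-3) = 2. So 0 ≥ 2, which is false.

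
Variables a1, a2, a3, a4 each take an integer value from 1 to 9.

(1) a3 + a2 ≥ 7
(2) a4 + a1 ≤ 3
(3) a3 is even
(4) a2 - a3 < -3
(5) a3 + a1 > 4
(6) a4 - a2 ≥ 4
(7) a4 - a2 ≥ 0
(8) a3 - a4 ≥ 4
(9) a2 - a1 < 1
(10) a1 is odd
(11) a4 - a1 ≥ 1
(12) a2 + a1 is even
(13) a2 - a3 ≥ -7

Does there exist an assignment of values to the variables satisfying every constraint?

Constraints 6, 8, and 13 give a3 − a4 ≥ 4, a4 − a2 ≥ 4, a2 − a3 ≥ -7.
Adding all 3 inequalities: the left sides telescope to 0, and the right sides sum to 4 + 4 + (-7) = 1. So 0 ≥ 1, which is false.

Unsatisfiable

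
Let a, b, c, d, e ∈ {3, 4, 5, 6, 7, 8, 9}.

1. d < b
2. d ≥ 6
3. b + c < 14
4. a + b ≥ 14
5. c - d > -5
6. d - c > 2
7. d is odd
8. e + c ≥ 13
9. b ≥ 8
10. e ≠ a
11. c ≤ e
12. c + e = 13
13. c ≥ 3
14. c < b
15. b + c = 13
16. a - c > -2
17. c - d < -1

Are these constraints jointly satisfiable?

Take a = 5, b = 9, c = 4, d = 7, e = 9. Then constraint 3: b + c = 13; constraint 4: a + b = 14; constraint 5: c - d = -3, and every other listed constraint is also met.

Satisfiable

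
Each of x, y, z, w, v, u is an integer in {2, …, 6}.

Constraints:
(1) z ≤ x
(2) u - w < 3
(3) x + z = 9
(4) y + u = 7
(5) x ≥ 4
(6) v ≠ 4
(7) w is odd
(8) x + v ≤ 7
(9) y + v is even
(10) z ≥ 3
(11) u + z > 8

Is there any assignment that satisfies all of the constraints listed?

Try x = 5, y = 2, z = 4, w = 5, v = 2, u = 5.
Check constraint 2: u - w = 0; constraint 3: x + z = 9. The remaining constraints are straightforward to verify.

Satisfiable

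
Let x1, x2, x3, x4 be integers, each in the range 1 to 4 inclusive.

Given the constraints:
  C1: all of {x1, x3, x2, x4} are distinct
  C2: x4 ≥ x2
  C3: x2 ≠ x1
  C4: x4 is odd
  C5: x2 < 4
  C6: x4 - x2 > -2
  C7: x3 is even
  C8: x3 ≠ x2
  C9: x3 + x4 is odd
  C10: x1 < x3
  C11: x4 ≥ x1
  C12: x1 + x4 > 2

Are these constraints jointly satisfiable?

Satisfiable

The assignment x1 = 1, x2 = 2, x3 = 4, x4 = 3 works:
  constraint 1 holds since values 1, 4, 2, 3 are distinct.
  constraint 6 holds since x4 - x2 = 1.
  constraint 12 holds since x1 + x4 = 4.
The rest check out directly.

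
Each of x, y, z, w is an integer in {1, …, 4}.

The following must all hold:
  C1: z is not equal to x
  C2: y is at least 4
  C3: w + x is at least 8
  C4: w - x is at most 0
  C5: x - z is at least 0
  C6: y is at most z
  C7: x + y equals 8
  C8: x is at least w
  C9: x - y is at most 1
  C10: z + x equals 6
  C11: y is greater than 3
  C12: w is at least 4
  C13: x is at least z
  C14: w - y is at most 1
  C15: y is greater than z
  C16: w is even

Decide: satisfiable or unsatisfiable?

Unsatisfiable

From constraints 2 and 6: z ≥ y ≥ 4. From constraints 8 and 12: x ≥ w ≥ 4. Hence z + x ≥ 8. But constraint 10 requires z + x = 6, and 6 < 8. Contradiction.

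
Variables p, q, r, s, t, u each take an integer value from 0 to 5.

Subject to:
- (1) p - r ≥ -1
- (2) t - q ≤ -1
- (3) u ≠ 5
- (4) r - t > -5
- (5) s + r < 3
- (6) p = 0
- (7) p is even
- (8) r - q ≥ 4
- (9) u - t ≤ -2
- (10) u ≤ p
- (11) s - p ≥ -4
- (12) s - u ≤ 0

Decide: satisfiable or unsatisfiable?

Constraints 1, 2, 8, 9, 11, and 12 give s − p ≥ -4, p − r ≥ -1, r − q ≥ 4, q − t ≥ 1, t − u ≥ 2, u − s ≥ 0.
Adding all 6 inequalities: the left sides telescope to 0, and the right sides sum to (-4) + (-1) + 4 + 1 + 2 + 0 = 2. So 0 ≥ 2, which is false.

Unsatisfiable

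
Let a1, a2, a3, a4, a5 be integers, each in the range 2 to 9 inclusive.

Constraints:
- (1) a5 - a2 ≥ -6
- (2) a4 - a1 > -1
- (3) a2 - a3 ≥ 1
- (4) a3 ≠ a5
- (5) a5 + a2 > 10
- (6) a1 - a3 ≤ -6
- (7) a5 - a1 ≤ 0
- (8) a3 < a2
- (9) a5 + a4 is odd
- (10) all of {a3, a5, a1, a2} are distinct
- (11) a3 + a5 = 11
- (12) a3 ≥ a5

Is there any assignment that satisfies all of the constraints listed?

Unsatisfiable

Constraints 1, 3, 6, and 7 give a3 − a1 ≥ 6, a1 − a5 ≥ 0, a5 − a2 ≥ -6, a2 − a3 ≥ 1.
Adding all 4 inequalities: the left sides telescope to 0, and the right sides sum to 6 + 0 + (-6) + 1 = 1. So 0 ≥ 1, which is false.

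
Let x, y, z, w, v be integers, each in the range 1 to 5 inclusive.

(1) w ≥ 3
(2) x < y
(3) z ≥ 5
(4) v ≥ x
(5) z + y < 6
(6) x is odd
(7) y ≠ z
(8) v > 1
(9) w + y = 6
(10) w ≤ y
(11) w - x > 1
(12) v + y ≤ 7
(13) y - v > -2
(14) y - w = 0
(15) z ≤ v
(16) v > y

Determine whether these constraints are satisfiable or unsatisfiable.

From constraints 3 and 15: v ≥ z ≥ 5. From constraints 1 and 10: y ≥ w ≥ 3. Hence v + y ≥ 8. But constraint 12 requires v + y ≤ 7, and 7 < 8. Contradiction.

Unsatisfiable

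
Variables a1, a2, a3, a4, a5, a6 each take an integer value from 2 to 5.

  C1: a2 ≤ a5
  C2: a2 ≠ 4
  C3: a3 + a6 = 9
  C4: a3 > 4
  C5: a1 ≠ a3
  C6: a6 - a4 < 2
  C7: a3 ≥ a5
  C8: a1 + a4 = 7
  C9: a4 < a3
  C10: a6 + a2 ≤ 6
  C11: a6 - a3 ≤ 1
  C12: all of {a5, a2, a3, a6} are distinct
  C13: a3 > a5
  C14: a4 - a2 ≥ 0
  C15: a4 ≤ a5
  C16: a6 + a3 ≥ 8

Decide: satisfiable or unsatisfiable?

Satisfiable

Take a1 = 4, a2 = 2, a3 = 5, a4 = 3, a5 = 3, a6 = 4. Then constraint 3: a3 + a6 = 9; constraint 6: a6 - a4 = 1, and every other listed constraint is also met.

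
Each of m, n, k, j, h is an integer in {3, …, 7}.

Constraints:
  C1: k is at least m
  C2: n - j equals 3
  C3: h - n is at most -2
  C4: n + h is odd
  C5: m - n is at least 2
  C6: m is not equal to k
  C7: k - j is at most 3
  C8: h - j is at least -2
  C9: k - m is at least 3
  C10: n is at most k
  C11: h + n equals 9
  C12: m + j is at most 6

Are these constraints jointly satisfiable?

Constraints 3, 5, 7, 8, and 9 give j − k ≥ -3, k − m ≥ 3, m − n ≥ 2, n − h ≥ 2, h − j ≥ -2.
Adding all 5 inequalities: the left sides telescope to 0, and the right sides sum to (-3) + 3 + 2 + 2 + (-2) = 2. So 0 ≥ 2, which is false.

Unsatisfiable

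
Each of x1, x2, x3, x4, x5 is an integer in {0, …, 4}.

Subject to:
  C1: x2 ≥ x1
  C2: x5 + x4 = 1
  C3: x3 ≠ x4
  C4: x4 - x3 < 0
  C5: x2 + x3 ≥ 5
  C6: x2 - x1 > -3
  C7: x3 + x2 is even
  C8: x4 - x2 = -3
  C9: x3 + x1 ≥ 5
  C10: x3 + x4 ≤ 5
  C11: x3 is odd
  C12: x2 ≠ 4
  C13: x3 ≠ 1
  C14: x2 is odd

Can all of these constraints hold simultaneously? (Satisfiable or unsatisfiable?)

Satisfiable

One satisfying assignment is x1 = 3, x2 = 3, x3 = 3, x4 = 0, x5 = 1.
For the less obvious constraints — constraint 2: x5 + x4 = 1; constraint 4: x4 - x3 = -3 — and the others hold by inspection.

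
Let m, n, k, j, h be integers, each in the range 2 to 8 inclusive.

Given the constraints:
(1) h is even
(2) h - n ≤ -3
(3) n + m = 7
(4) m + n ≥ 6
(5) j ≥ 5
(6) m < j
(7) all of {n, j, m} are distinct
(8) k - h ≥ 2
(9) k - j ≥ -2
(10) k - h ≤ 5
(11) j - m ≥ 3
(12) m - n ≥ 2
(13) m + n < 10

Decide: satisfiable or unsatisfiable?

Constraints 2, 9, 10, 11, and 12 give n − h ≥ 3, h − k ≥ -5, k − j ≥ -2, j − m ≥ 3, m − n ≥ 2.
Adding all 5 inequalities: the left sides telescope to 0, and the right sides sum to 3 + (-5) + (-2) + 3 + 2 = 1. So 0 ≥ 1, which is false.

Unsatisfiable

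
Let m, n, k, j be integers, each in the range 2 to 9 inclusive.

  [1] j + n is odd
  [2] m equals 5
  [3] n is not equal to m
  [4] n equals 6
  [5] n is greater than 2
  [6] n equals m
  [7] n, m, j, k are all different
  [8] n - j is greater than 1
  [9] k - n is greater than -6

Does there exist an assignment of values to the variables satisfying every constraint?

Unsatisfiable

Constraint 4 fixes n = 6 and constraint 2 fixes m = 5, but constraint 6 requires n = m. Since 6 ≠ 5, contradiction.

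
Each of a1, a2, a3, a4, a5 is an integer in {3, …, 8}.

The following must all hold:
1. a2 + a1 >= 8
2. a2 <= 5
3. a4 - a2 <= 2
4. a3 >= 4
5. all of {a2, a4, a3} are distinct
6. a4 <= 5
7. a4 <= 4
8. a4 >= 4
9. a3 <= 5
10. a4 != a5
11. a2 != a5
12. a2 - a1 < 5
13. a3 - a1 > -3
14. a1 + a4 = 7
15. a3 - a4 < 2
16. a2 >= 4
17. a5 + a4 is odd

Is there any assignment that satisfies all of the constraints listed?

Unsatisfiable

Constraints 2, 4, 6, 8, 9, and 16 confine each of a2, a4, a3 to the 2 values {4, 5}.
Constraint 5 requires all 3 of them to be distinct, but only 2 values are available — impossible by the pigeonhole principle.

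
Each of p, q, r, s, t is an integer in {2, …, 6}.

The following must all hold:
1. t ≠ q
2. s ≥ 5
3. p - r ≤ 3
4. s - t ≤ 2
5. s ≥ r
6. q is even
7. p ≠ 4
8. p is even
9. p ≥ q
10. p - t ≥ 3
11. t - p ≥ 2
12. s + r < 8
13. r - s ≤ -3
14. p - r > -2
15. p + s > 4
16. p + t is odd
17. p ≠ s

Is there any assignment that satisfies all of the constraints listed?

Constraints 3, 4, 10, and 13 give r − p ≥ -3, p − t ≥ 3, t − s ≥ -2, s − r ≥ 3.
Adding all 4 inequalities: the left sides telescope to 0, and the right sides sum to (-3) + 3 + (-2) + 3 = 1. So 0 ≥ 1, which is false.

Unsatisfiable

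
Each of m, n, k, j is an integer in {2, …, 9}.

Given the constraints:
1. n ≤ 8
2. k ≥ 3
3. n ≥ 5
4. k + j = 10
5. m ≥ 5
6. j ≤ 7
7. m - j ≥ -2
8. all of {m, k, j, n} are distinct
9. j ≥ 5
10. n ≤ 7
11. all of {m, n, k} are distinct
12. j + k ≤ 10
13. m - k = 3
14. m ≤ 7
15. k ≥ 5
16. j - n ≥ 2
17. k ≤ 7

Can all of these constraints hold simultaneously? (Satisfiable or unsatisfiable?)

Constraints 3, 5, 6, 9, 10, 14, 15, and 17 confine each of m, k, j, n to the 3 values {5, …, 7}.
Constraint 8 requires all 4 of them to be distinct, but only 3 values are available — impossible by the pigeonhole principle.

Unsatisfiable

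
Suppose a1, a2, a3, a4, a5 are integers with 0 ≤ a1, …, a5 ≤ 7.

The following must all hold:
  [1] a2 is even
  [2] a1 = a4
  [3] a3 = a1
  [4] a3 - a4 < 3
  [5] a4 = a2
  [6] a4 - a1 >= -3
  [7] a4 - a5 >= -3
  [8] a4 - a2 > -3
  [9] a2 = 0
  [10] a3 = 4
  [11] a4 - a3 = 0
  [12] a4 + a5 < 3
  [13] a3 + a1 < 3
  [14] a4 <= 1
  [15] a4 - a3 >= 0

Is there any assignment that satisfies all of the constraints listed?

Unsatisfiable

Constraint 10 fixes a3 = 4 and constraint 9 fixes a2 = 0. Constraints 2, 3, and 5 give a3 = a1 = a4 = a2, so a3 = a2. But 4 ≠ 0 — contradiction.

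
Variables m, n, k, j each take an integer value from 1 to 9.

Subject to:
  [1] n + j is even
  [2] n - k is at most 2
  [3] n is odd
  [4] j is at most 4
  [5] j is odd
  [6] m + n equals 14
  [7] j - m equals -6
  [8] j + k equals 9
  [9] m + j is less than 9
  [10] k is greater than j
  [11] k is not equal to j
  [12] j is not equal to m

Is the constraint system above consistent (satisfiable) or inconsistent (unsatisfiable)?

Try m = 7, n = 7, k = 8, j = 1.
Check constraint 2: n - k = -1; constraint 6: m + n = 14. The remaining constraints are straightforward to verify.

Satisfiable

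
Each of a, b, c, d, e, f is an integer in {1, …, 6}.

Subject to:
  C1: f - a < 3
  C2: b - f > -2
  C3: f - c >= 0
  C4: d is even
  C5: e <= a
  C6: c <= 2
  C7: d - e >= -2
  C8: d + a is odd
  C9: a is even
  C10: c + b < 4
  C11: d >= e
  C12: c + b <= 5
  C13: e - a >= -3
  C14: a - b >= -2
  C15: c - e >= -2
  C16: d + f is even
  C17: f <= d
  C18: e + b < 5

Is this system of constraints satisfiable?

Constraint 4 makes d even and constraint 9 makes a even, so d + a must be even. Constraint 8 says d + a is odd — contradiction.

Unsatisfiable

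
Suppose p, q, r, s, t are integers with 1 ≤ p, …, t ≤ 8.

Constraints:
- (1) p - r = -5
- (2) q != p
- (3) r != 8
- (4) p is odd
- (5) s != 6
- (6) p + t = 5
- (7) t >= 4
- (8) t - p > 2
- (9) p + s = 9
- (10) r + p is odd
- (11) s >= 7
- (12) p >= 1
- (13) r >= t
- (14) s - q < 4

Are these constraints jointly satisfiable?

Satisfiable

One satisfying assignment is p = 1, q = 6, r = 6, s = 8, t = 4.
For the less obvious constraints — constraint 1: p - r = -5; constraint 6: p + t = 5; constraint 8: t - p = 3 — and the others hold by inspection.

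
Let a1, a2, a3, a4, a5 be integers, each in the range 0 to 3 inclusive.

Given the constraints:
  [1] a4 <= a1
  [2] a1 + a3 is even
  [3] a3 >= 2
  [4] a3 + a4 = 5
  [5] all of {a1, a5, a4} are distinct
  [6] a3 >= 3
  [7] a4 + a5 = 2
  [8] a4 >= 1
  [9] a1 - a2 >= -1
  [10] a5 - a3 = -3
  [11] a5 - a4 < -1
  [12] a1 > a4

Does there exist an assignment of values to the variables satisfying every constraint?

Satisfiable

Setting (a1, a2, a3, a4, a5) = (3, 2, 3, 2, 0) satisfies everything: constraint 4: a3 + a4 = 5; constraint 7: a4 + a5 = 2, and the others follow.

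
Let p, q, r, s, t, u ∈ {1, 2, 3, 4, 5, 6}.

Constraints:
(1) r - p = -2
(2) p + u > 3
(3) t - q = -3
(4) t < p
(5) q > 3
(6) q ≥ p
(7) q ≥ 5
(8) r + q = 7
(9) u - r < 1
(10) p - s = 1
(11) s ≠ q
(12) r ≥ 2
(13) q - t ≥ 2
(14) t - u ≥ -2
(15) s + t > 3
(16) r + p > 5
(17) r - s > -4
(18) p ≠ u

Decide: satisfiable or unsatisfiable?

Satisfiable

The assignment p = 4, q = 5, r = 2, s = 3, t = 2, u = 1 works:
  constraint 1 holds since r - p = -2.
  constraint 2 holds since p + u = 5.
The rest check out directly.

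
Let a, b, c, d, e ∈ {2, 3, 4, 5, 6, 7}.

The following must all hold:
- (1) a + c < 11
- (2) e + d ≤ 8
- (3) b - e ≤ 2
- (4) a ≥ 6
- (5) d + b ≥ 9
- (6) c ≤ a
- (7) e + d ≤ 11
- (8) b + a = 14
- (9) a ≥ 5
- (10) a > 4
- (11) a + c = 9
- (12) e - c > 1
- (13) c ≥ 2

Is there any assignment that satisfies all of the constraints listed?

Satisfiable

Take a = 7, b = 7, c = 2, d = 3, e = 5. Then constraint 1: a + c = 9; constraint 2: e + d = 8, and every other listed constraint is also met.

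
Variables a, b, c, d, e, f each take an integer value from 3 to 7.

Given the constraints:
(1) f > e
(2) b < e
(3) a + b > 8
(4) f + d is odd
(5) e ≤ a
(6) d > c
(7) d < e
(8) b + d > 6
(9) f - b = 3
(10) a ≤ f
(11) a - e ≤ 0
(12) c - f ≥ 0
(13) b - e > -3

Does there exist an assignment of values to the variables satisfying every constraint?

Constraints 5, 6, 7, 10, and 12 give d < e, e ≤ a, a ≤ f, f ≤ c, c < d. Chaining: d < e ≤ a ≤ f ≤ c < d, which forces d < d — impossible.

Unsatisfiable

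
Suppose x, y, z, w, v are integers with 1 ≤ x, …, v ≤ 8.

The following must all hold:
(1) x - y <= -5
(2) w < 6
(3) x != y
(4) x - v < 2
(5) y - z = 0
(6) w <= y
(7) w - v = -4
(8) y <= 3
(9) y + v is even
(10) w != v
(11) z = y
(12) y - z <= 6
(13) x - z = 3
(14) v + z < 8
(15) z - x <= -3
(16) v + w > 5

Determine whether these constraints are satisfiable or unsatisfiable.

Constraints 1, 12, and 15 give z − y ≥ -6, y − x ≥ 5, x − z ≥ 3.
Adding all 3 inequalities: the left sides telescope to 0, and the right sides sum to (-6) + 5 + 3 = 2. So 0 ≥ 2, which is false.

Unsatisfiable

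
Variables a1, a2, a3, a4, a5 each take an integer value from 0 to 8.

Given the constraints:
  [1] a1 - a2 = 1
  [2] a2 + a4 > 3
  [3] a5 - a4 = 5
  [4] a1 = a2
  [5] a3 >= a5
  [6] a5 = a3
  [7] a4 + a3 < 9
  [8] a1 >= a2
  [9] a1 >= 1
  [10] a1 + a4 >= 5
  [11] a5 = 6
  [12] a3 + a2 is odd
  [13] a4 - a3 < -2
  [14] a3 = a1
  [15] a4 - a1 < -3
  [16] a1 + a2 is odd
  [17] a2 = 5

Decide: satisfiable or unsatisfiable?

Unsatisfiable

Constraint 11 fixes a5 = 6 and constraint 17 fixes a2 = 5. Constraints 4, 6, and 14 give a5 = a3 = a1 = a2, so a5 = a2. But 6 ≠ 5 — contradiction.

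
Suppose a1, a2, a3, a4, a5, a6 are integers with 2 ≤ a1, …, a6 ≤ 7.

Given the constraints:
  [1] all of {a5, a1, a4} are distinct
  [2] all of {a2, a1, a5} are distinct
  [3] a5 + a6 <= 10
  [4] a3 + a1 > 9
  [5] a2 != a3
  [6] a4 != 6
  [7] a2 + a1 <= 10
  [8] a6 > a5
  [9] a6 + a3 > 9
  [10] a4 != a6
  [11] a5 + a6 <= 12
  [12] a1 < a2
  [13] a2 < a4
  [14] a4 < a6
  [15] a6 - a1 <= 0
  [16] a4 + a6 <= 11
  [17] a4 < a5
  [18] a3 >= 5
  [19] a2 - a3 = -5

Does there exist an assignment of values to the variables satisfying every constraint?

Unsatisfiable

Constraints 8, 12, 13, 15, and 17 give a4 < a5, a5 < a6, a6 ≤ a1, a1 < a2, a2 < a4. Chaining: a4 < a5 < a6 ≤ a1 < a2 < a4, which forces a4 < a4 — impossible.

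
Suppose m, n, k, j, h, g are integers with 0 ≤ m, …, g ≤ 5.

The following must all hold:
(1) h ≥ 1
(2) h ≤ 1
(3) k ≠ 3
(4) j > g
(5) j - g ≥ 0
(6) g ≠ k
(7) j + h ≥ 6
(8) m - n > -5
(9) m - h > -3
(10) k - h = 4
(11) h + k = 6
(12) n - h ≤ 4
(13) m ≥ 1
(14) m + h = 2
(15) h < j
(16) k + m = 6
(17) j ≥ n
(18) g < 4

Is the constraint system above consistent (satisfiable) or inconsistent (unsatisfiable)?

One satisfying assignment is m = 1, n = 5, k = 5, j = 5, h = 1, g = 3.
For the less obvious constraints — constraint 5: j - g = 2; constraint 7: j + h = 6 — and the others hold by inspection.

Satisfiable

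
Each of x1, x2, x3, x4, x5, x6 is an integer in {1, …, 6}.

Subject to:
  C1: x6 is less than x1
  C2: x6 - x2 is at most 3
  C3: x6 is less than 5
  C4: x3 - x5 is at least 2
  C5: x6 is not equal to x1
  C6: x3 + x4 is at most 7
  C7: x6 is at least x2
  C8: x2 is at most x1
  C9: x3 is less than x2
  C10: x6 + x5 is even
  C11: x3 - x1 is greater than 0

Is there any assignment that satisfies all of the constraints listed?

Unsatisfiable

Constraints 1, 7, 9, and 11 give x1 < x3, x3 < x2, x2 ≤ x6, x6 < x1. Chaining: x1 < x3 < x2 ≤ x6 < x1, which forces x1 < x1 — impossible.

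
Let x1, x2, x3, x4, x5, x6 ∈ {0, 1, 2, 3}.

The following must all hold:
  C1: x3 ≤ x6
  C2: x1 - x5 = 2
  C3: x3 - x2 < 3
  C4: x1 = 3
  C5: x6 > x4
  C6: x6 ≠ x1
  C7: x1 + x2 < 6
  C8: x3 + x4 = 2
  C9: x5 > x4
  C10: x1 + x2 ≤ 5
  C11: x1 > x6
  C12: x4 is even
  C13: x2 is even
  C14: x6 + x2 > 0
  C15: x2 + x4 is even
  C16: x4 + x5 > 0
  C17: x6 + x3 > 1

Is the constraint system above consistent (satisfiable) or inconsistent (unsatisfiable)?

The assignment x1 = 3, x2 = 0, x3 = 2, x4 = 0, x5 = 1, x6 = 2 works:
  constraint 2 holds since x1 - x5 = 2.
  constraint 3 holds since x3 - x2 = 2.
The rest check out directly.

Satisfiable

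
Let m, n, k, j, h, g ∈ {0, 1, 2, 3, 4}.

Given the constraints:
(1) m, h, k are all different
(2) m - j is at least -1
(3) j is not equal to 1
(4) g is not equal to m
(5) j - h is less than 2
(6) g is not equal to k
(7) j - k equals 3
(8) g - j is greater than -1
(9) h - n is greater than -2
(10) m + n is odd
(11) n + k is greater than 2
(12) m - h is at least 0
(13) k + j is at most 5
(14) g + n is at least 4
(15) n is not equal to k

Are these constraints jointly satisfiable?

Satisfiable

The assignment m = 4, n = 3, k = 0, j = 3, h = 3, g = 3 works:
  constraint 2 holds since m - j = 1.
  constraint 5 holds since j - h = 0.
The rest check out directly.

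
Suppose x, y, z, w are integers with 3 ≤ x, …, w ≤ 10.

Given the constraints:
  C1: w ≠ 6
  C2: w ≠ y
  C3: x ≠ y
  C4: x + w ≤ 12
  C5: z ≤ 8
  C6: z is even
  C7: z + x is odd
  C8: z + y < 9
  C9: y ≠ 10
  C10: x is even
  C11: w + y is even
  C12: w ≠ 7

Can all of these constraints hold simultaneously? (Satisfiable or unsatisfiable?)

Constraint 6 makes z even and constraint 10 makes x even, so z + x must be even. Constraint 7 says z + x is odd — contradiction.

Unsatisfiable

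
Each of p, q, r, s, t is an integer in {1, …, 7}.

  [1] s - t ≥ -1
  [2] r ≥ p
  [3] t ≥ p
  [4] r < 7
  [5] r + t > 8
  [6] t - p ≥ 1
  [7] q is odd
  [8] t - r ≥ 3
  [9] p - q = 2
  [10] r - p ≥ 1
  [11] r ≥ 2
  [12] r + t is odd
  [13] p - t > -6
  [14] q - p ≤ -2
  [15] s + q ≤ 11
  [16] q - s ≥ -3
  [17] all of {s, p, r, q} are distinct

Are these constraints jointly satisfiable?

Constraints 1, 8, 10, 14, and 16 give t − r ≥ 3, r − p ≥ 1, p − q ≥ 2, q − s ≥ -3, s − t ≥ -1.
Adding all 5 inequalities: the left sides telescope to 0, and the right sides sum to 3 + 1 + 2 + (-3) + (-1) = 2. So 0 ≥ 2, which is false.

Unsatisfiable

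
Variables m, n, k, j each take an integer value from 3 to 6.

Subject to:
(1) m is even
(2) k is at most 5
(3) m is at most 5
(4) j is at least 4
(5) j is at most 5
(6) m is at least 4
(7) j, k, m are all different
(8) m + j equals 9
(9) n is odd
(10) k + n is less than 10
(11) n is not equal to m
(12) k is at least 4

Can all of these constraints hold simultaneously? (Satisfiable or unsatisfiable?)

Constraints 2, 3, 4, 5, 6, and 12 confine each of j, k, m to the 2 values {4, 5}.
Constraint 7 requires all 3 of them to be distinct, but only 2 values are available — impossible by the pigeonhole principle.

Unsatisfiable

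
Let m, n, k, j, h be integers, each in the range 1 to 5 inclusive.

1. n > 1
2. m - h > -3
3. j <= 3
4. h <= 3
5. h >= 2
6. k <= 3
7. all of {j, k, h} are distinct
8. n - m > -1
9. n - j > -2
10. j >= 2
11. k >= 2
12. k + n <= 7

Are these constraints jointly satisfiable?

Constraints 3, 4, 5, 6, 10, and 11 confine each of j, k, h to the 2 values {2, 3}.
Constraint 7 requires all 3 of them to be distinct, but only 2 values are available — impossible by the pigeonhole principle.

Unsatisfiable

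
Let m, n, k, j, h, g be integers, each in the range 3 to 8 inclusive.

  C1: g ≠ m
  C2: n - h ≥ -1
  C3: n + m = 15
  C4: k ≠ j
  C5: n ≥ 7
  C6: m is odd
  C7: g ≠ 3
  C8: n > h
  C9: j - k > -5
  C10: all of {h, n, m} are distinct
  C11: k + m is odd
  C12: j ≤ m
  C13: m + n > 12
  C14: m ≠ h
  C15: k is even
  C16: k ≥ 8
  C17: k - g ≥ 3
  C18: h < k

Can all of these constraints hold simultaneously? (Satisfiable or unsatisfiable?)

Take m = 7, n = 8, k = 8, j = 5, h = 6, g = 5. Then constraint 2: n - h = 2; constraint 3: n + m = 15; constraint 9: j - k = -3, and every other listed constraint is also met.

Satisfiable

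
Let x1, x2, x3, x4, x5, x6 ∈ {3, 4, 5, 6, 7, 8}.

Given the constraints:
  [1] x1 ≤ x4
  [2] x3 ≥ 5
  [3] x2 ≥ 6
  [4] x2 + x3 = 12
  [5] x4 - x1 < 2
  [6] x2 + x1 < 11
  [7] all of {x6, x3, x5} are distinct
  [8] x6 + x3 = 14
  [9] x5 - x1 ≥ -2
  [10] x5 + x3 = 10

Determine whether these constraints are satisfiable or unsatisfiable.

Try x1 = 4, x2 = 6, x3 = 6, x4 = 4, x5 = 4, x6 = 8.
Check constraint 4: x2 + x3 = 12; constraint 5: x4 - x1 = 0. The remaining constraints are straightforward to verify.

Satisfiable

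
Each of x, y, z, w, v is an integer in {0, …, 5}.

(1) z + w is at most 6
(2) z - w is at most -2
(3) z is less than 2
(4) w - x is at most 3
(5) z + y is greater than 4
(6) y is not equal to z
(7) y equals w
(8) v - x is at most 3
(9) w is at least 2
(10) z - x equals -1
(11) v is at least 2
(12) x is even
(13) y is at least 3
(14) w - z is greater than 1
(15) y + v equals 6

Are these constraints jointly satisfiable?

Satisfiable

Setting (x, y, z, w, v) = (2, 4, 1, 4, 2) satisfies everything: constraint 1: z + w = 5; constraint 2: z - w = -3, and the others follow.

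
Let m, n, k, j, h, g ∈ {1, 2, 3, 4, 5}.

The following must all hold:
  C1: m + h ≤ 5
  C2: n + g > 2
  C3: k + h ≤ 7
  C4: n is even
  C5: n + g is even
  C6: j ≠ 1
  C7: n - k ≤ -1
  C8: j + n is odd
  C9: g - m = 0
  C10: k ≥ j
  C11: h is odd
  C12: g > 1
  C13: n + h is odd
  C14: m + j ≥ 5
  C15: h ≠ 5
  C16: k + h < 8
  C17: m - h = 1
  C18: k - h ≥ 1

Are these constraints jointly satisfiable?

Satisfiable

Setting (m, n, k, j, h, g) = (2, 2, 5, 5, 1, 2) satisfies everything: constraint 1: m + h = 3; constraint 2: n + g = 4, and the others follow.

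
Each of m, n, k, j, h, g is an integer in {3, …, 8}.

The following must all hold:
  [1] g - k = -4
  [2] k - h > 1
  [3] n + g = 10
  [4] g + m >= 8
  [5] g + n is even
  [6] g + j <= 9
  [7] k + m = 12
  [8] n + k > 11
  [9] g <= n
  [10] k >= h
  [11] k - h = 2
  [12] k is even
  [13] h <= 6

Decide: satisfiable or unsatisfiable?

Satisfiable

Setting (m, n, k, j, h, g) = (4, 6, 8, 3, 6, 4) satisfies everything: constraint 1: g - k = -4; constraint 2: k - h = 2, and the others follow.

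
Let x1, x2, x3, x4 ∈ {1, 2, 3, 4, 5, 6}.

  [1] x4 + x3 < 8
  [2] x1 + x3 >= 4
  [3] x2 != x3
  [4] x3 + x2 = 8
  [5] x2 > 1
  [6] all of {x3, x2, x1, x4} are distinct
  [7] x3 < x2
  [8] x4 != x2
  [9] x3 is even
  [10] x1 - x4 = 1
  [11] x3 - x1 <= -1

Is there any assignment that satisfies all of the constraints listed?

Take x1 = 5, x2 = 6, x3 = 2, x4 = 4. Then constraint 1: x4 + x3 = 6; constraint 2: x1 + x3 = 7, and every other listed constraint is also met.

Satisfiable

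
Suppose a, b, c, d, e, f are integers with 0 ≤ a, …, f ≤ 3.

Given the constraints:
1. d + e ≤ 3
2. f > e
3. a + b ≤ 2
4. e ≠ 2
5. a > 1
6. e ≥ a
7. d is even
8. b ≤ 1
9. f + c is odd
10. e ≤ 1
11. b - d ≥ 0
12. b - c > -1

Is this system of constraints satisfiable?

Unsatisfiable

From constraint 5: a ≥ 2. From constraints 6 and 10: a ≤ e and e ≤ 1, so a ≤ 1. But 1 < 2, so no value of a works.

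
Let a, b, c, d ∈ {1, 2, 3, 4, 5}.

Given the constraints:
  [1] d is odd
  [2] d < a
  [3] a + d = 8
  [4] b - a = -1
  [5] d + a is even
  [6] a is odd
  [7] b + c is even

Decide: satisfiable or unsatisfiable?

One satisfying assignment is a = 5, b = 4, c = 4, d = 3.
For the less obvious constraints — constraint 1: d = 3 is odd; constraint 3: a + d = 8; constraint 4: b - a = -1 — and the others hold by inspection.

Satisfiable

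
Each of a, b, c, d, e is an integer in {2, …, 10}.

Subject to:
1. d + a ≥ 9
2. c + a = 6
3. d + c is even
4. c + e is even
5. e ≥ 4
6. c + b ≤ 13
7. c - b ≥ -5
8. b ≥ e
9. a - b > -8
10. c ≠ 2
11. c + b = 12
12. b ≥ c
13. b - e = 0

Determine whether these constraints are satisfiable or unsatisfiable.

Satisfiable

One satisfying assignment is a = 2, b = 8, c = 4, d = 8, e = 8.
For the less obvious constraints — constraint 1: d + a = 10; constraint 2: c + a = 6 — and the others hold by inspection.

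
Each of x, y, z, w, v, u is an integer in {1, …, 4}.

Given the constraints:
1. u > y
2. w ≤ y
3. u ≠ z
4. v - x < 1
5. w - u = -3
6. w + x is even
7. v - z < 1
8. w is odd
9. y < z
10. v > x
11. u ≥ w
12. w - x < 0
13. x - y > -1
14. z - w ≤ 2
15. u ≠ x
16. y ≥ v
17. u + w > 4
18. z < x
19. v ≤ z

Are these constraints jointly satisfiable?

Constraints 9, 10, 16, and 18 give x < v, v ≤ y, y < z, z < x. Chaining: x < v ≤ y < z < x, which forces x < x — impossible.

Unsatisfiable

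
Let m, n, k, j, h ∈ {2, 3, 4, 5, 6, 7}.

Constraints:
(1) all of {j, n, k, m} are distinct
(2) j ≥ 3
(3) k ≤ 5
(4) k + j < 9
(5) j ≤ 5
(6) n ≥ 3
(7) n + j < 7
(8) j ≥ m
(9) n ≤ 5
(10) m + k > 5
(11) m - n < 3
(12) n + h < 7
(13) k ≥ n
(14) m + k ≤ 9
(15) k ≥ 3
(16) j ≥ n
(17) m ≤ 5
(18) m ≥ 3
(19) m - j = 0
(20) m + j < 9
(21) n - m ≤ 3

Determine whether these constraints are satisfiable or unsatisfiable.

Constraints 2, 3, 5, 6, 9, 15, 17, and 18 confine each of j, n, k, m to the 3 values {3, …, 5}.
Constraint 1 requires all 4 of them to be distinct, but only 3 values are available — impossible by the pigeonhole principle.

Unsatisfiable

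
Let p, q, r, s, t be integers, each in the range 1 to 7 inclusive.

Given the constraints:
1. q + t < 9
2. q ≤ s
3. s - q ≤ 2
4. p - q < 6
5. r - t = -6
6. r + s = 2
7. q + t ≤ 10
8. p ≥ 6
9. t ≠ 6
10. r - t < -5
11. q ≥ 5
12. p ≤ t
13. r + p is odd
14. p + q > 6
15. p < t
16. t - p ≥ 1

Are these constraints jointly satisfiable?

Unsatisfiable

From constraint 11: q ≥ 5. From constraints 8 and 12: t ≥ p ≥ 6. Hence q + t ≥ 11. But constraint 7 requires q + t ≤ 10, and 10 < 11. Contradiction.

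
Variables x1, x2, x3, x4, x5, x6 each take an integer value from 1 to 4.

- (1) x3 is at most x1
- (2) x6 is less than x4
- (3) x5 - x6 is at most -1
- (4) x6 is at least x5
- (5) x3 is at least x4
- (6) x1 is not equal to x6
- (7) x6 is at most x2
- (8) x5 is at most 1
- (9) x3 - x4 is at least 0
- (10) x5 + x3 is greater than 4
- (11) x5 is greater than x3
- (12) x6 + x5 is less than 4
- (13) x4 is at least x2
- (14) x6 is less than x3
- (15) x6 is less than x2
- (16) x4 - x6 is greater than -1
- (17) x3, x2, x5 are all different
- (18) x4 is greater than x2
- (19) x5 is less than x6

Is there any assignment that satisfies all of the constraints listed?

Constraints 9, 11, 15, 18, and 19 give x4 ≤ x3, x3 < x5, x5 < x6, x6 < x2, x2 < x4. Chaining: x4 ≤ x3 < x5 < x6 < x2 < x4, which forces x4 < x4 — impossible.

Unsatisfiable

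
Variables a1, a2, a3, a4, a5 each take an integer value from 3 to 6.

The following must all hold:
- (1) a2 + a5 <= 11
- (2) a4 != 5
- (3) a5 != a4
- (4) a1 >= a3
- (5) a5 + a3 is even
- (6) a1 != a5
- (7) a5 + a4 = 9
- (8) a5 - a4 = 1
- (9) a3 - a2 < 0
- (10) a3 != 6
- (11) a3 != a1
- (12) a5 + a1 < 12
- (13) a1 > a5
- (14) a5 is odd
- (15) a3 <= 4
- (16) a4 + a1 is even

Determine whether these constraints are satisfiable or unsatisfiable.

The assignment a1 = 6, a2 = 5, a3 = 3, a4 = 4, a5 = 5 works:
  constraint 1 holds since a2 + a5 = 10.
  constraint 7 holds since a5 + a4 = 9.
  constraint 8 holds since a5 - a4 = 1.
The rest check out directly.

Satisfiable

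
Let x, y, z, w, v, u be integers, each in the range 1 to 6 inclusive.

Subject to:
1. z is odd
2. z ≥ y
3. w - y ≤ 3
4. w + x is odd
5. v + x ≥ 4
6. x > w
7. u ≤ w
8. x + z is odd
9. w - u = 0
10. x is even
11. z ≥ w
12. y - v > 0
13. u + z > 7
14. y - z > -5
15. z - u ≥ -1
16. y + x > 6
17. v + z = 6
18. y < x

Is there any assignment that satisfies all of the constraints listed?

Try x = 6, y = 3, z = 5, w = 3, v = 1, u = 3.
Check constraint 3: w - y = 0; constraint 5: v + x = 7; constraint 9: w - u = 0. The remaining constraints are straightforward to verify.

Satisfiable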